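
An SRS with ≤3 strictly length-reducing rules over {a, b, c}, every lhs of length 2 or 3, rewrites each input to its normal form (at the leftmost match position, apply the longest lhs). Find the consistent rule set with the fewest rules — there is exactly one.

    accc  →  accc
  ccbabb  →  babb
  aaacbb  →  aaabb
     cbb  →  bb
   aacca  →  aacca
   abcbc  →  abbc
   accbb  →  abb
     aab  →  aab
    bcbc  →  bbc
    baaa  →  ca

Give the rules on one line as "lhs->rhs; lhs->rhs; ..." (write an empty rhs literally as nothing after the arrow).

  | accc
  | ccbabb => cbabb => babb
  | aaacbb => aaabb
  | cbb => bb

baa->c; cb->b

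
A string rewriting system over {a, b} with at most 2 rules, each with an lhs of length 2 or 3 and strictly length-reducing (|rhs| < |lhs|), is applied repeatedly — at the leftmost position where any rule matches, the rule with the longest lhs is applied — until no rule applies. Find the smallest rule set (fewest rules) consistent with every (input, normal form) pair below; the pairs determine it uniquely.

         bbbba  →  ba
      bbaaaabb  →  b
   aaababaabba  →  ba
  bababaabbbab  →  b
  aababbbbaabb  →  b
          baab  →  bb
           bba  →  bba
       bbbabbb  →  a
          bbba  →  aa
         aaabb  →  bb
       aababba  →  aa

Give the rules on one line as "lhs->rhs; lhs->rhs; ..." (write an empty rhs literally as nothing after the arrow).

  | bbbba => aba => ba
  | bbaaaabb => bbaaabb => bbaabb => bbabb => bbbb => ab => b
  | aaababaabba => aababaabba => ababaabba => babaabba => bbaabba => bbabba => bbbba => aba => ba
  | bababaabbbab => bbabaabbbab => bbbaabbbab => aaabbbab => aabbbab => abbbab => bbbab => aab => ab => b

ab->b; bbb->a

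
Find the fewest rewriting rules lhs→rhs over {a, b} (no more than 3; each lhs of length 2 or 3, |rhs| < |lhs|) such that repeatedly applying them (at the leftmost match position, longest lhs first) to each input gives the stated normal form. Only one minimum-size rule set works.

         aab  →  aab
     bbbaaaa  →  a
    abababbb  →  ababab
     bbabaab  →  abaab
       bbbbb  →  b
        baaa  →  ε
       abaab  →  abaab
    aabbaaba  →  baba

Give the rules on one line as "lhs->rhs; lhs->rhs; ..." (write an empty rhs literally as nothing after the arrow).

  | aab
  | bbbaaaa => baaaa => bba => a
  | abababbb => ababab
  | bbabaab => abaab

aaa->b; bb->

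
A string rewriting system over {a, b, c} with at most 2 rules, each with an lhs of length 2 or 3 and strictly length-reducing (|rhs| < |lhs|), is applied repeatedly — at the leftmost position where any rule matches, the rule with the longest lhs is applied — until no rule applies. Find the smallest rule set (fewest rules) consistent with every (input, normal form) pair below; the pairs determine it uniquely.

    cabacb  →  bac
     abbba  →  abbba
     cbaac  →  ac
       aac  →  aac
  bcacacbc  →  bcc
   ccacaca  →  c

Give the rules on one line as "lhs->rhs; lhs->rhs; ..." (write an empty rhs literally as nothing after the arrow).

ca->; cb->c

  | cabacb => bacb => bac
  | abbba
  | cbaac => caac => ac
  | aac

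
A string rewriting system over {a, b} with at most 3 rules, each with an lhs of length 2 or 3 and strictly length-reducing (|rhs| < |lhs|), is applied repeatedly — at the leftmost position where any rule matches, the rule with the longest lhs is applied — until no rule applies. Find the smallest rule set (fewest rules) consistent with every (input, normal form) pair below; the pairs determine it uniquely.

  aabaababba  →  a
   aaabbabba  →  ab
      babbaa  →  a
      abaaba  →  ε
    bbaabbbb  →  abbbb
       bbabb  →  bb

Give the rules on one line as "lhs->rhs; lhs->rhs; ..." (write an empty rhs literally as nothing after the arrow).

  | aabaababba => bbaababba => ababba => abba => a
  | aaabbabba => abbbabba => abbba => ab
  | babbaa => bbaa => a
  | abaaba => aaba => bba => ε

aab->bb; ba->; bba->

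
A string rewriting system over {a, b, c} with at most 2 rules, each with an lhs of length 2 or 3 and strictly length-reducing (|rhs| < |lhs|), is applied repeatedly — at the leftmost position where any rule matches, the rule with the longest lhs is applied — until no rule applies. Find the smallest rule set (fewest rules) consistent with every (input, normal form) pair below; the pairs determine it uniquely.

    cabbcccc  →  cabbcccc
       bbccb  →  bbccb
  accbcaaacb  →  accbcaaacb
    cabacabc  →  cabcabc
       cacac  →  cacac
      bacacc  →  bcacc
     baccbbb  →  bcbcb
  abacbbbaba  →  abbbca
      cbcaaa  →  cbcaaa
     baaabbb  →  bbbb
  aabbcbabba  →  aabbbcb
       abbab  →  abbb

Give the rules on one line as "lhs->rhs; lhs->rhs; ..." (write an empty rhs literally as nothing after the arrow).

ba->b; cbb->bc

  | cabbcccc
  | bbccb
  | accbcaaacb
  | cabacabc => cabcabc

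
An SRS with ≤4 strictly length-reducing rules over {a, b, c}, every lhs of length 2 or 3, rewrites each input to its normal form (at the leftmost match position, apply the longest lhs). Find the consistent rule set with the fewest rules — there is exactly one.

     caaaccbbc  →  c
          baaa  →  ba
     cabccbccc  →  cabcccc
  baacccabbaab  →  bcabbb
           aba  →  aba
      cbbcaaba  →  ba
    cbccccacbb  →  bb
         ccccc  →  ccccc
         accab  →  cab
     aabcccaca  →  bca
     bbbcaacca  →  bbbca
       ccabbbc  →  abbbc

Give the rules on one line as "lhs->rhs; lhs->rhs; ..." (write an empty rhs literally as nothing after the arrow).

  | caaaccbbc => caccbbc => ccbbc => cbc => c
  | baaa => ba
  | cabccbccc => cabcccc
  | baacccabbaab => bcccabbaab => bcabbaab => bcabbb

aa->; ac->; cb->; cca->a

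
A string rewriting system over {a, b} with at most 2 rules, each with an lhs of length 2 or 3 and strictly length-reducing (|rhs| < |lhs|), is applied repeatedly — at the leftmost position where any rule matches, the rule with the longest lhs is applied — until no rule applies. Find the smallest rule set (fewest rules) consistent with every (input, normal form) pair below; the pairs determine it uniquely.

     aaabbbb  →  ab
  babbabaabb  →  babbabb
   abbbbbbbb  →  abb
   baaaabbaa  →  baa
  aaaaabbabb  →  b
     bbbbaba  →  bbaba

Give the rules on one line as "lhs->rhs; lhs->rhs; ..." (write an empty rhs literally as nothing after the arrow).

  | aaabbbb => abbb => ab
  | babbabaabb => babbabb
  | abbbbbbbb => abbbbbb => abbbb => abb
  | baaaabbaa => baabaa => baa

aab->; bbb->b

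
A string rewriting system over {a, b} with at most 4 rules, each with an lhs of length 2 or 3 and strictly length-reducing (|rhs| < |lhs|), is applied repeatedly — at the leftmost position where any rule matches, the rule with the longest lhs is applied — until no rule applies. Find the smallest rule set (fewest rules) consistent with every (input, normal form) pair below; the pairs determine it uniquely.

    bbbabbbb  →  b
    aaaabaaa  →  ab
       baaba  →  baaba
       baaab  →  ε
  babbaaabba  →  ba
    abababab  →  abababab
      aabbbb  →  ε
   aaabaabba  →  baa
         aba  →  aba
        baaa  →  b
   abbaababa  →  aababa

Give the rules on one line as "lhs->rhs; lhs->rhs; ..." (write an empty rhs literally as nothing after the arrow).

  | bbbabbbb => babbbb => bbb => b
  | aaaabaaa => abaaa => ab
  | baaba
  | baaab => bb => ε

aaa->; abb->; bb->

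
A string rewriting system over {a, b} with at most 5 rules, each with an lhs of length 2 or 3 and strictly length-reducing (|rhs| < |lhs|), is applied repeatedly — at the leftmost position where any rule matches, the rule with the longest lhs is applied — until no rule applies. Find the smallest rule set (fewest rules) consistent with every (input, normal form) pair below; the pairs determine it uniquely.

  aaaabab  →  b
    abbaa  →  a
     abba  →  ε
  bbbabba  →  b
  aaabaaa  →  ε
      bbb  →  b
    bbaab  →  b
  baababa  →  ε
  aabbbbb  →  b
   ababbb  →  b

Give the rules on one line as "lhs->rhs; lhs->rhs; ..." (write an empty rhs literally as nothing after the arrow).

  | aaaabab => aabab => bab => b
  | abbaa => abaa => aaa => a
  | abba => aba => aa => ε
  | bbbabba => babba => bba => b

aa->; ab->a; ba->; bbb->b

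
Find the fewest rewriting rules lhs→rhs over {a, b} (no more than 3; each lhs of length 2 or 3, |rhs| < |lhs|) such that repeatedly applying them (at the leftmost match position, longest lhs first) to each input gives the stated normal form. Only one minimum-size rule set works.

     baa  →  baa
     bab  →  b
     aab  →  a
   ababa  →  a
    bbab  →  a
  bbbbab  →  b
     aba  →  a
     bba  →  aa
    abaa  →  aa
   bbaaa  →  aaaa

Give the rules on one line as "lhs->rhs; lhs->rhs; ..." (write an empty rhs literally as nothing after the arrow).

ab->; bb->a

  | baa
  | bab => b
  | aab => a
  | ababa => aba => a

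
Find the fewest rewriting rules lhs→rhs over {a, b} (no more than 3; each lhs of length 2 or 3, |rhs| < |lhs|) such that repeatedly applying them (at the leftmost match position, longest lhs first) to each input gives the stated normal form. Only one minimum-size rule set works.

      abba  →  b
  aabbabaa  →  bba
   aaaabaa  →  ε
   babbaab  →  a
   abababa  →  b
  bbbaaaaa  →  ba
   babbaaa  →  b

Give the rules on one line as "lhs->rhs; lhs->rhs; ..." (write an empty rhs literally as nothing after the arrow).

  | abba => aba => aa => b
  | aabbabaa => bbbabaa => bbbaaa => bba
  | aaaabaa => baabaa => baa => ε
  | babbaab => babaab => baaab => ab => a

aa->b; ab->a; baa->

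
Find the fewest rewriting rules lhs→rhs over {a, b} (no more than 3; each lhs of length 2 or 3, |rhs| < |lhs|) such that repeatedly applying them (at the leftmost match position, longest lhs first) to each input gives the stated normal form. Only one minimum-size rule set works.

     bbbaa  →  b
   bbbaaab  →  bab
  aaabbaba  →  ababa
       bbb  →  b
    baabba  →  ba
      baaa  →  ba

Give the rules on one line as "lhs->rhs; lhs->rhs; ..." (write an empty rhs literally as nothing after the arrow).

aa->; bb->b

  | bbbaa => bbaa => baa => b
  | bbbaaab => bbaaab => baaab => bab
  | aaabbaba => abbaba => ababa
  | bbb => bb => b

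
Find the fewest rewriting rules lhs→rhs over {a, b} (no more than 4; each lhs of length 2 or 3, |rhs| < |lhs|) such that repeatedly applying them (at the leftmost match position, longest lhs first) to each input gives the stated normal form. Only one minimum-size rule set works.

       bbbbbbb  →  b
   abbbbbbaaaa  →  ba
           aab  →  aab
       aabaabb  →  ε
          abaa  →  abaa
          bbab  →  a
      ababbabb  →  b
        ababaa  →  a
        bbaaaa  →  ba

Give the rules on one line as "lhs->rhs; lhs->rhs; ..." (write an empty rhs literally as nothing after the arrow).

  | bbbbbbb => bbbbbb => bbbbb => bbbb => bbb => bb => b
  | abbbbbbaaaa => bbbbbaaaa => bbbbaaaa => bbbaaaa => bbaaaa => baaaa => ba
  | aab
  | aabaabb => aabab => aaa => ε

aaa->; abb->b; bab->a; bb->b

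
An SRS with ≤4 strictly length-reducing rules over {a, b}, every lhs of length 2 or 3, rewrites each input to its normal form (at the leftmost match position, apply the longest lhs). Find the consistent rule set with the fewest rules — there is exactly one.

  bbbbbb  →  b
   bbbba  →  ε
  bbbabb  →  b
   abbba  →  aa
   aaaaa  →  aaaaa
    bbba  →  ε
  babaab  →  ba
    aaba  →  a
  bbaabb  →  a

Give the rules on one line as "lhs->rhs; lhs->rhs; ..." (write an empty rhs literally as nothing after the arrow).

aab->; ab->a; bb->b; bba->

  | bbbbbb => bbbbb => bbbb => bbb => bb => b
  | bbbba => bbba => bba => ε
  | bbbabb => bbabb => bb => b
  | abbba => abba => aba => aa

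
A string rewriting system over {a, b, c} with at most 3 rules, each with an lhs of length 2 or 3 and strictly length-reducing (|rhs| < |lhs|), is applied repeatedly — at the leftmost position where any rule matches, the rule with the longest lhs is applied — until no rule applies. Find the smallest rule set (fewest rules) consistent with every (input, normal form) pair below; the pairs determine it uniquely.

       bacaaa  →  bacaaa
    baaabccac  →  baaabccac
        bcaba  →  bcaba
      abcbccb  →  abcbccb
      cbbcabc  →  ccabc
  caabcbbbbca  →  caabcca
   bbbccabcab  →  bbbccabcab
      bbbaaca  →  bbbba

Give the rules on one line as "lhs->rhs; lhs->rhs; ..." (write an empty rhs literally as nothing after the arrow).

aac->b; cbb->c

  | bacaaa
  | baaabccac
  | bcaba
  | abcbccb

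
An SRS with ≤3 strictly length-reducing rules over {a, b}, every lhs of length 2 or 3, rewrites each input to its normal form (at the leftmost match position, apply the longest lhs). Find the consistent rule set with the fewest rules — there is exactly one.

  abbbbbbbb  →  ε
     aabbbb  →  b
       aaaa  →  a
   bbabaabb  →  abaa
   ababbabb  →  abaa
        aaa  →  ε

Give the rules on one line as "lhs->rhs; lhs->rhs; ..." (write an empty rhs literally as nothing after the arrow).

aaa->; bb->; bbb->a

  | abbbbbbbb => aabbbbb => aaabb => bb => ε
  | aabbbb => aaab => b
  | aaaa => a
  | bbabaabb => abaabb => abaa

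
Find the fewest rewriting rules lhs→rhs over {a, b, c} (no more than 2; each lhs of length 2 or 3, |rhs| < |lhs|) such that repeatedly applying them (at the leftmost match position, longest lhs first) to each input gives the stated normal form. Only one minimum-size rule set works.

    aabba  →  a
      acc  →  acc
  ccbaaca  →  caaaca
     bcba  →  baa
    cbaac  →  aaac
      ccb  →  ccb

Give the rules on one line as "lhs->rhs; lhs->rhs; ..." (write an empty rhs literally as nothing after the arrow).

  | aabba => aba => a
  | acc
  | ccbaaca => caaaca
  | bcba => baa

ab->; cba->aa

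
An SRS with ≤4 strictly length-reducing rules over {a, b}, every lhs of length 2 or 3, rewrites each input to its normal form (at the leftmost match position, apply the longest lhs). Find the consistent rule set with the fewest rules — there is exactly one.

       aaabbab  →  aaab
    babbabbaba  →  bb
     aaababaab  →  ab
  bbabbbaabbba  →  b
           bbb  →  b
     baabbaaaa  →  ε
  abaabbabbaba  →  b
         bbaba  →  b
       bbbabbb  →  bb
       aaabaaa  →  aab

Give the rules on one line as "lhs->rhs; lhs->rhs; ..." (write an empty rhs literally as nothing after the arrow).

  | aaabbab => aaabbb => aaab
  | babbabbaba => bbbabbaba => babbaba => bbbaba => baba => bba => bb
  | aaababaab => aabbbaab => aabaab => abbab => abbb => ab
  | bbabbbaabbba => bbbbbaabbba => bbbaabbba => baabbba => bbba => ba => b

aba->bb; ba->b; baa->; bbb->b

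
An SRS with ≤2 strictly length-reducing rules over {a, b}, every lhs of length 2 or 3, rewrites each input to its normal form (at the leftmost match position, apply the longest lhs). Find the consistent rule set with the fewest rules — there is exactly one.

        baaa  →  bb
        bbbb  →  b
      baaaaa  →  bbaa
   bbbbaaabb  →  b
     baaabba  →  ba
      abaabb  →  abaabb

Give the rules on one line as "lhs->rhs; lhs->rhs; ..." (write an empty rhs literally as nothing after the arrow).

  | baaa => bb
  | bbbb => b
  | baaaaa => bbaa
  | bbbbaaabb => baaabb => bbbb => b

aaa->b; bbb->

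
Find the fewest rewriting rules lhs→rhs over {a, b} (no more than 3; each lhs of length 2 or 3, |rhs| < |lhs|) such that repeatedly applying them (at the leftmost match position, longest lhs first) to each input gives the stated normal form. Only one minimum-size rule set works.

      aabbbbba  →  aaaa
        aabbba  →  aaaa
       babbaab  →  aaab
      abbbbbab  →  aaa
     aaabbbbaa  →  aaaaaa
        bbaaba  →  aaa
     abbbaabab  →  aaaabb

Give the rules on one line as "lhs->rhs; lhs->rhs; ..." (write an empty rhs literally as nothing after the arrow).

ba->a; bab->bb; bbb->a

  | aabbbbba => aaabba => aaaba => aaaa
  | aabbba => aaaa
  | babbaab => bbbaab => aaab
  | abbbbbab => aabbab => aabbb => aaa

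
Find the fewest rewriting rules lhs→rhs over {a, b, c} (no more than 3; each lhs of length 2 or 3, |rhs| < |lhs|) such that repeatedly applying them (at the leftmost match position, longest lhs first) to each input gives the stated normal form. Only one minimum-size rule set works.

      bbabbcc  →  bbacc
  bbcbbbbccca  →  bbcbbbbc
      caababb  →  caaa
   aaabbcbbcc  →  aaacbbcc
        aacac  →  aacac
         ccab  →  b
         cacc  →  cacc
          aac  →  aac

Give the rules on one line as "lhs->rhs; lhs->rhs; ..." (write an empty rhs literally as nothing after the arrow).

ab->a; cca->

  | bbabbcc => bbabcc => bbacc
  | bbcbbbbccca => bbcbbbbc
  | caababb => caaabb => caaab => caaa
  | aaabbcbbcc => aaabcbbcc => aaacbbcc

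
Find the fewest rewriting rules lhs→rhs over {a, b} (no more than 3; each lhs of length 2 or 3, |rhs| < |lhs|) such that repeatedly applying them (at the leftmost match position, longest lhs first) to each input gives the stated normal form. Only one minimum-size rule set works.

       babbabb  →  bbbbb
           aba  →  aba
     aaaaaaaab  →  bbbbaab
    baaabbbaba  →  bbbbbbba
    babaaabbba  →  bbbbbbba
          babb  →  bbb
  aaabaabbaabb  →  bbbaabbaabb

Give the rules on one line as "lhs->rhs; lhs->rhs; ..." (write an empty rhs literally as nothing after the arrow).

  | babbabb => bbbabb => bbbbb
  | aba
  | aaaaaaaab => bbaaaaab => bbbbaab
  | baaabbbaba => bbbbbbaba => bbbbbbba

aaa->bb; bab->bb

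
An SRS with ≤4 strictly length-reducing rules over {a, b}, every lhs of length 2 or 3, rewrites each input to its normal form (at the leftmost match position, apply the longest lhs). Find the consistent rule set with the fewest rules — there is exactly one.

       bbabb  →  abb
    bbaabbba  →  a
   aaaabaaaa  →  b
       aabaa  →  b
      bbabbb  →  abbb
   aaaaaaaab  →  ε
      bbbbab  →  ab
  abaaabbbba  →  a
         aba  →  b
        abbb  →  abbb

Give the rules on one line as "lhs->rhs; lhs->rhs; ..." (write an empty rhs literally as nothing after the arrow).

aa->b; aab->; ba->a

  | bbabb => babb => abb
  | bbaabbba => baabbba => aabbba => bba => ba => a
  | aaaabaaaa => baabaaaa => aabaaaa => aaaa => baa => aa => b
  | aabaa => aa => b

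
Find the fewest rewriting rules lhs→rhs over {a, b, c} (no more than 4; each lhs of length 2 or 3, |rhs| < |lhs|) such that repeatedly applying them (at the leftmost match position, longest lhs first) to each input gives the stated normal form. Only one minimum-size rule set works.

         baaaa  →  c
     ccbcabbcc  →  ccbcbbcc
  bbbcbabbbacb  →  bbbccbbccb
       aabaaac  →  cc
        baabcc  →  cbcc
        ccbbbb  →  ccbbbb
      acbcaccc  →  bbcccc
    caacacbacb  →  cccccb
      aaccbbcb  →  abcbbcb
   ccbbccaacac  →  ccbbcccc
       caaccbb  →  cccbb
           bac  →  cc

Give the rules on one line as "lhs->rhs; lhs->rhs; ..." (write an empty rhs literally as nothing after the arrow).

  | baaaa => caaa => caa => ca => c
  | ccbcabbcc => ccbcbbcc
  | bbbcbabbbacb => bbbccbbbacb => bbbccbbccb
  | aabaaac => aacaac => abaac => acac => bac => cc

ac->b; ba->c; ca->c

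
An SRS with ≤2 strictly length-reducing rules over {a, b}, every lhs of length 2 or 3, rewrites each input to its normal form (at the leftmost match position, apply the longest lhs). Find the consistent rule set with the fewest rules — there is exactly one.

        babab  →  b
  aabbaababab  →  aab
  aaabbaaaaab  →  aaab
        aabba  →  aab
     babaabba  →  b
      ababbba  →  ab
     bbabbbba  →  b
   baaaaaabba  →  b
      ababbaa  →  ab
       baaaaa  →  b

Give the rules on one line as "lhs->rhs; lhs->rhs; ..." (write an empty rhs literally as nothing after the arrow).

  | babab => bbab => bab => bb => b
  | aabbaababab => aabaababab => aabababab => aabbabab => aababab => aabbab => aabab => aabb => aab
  | aaabbaaaaab => aaabaaaaab => aaabaaaab => aaabaaab => aaabaab => aaabab => aaabb => aaab
  | aabba => aaba => aab

ba->b; bb->b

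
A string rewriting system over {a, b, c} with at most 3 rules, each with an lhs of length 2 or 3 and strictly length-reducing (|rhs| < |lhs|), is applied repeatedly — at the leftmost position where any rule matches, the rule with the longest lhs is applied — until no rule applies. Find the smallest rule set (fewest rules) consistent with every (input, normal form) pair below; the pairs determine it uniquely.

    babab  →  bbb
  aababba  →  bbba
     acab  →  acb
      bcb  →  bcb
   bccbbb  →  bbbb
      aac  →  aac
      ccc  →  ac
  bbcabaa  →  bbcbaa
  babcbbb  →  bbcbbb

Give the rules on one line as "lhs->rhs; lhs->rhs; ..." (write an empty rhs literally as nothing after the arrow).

  | babab => bbab => bbb
  | aababba => ababba => babba => bbba
  | acab => acb
  | bcb

ab->b; cc->a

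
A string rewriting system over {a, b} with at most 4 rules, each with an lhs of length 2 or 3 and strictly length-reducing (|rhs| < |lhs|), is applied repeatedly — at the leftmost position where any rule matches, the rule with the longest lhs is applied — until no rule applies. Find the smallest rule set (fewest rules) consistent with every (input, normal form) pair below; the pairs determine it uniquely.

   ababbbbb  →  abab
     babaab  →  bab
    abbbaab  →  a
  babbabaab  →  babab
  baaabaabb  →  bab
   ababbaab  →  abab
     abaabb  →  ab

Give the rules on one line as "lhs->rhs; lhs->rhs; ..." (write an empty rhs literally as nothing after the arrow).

aab->; bb->b; bbb->

  | ababbbbb => ababb => abab
  | babaab => bab
  | abbbaab => aaab => a
  | babbabaab => bababaab => babab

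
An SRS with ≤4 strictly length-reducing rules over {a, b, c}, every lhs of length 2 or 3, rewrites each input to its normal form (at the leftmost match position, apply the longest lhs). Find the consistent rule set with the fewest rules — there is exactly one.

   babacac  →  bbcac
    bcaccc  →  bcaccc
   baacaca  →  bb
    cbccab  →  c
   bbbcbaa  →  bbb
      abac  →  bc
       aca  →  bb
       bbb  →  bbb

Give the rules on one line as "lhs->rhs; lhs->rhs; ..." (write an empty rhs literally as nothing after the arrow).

  | babacac => bbacac => bbcac
  | bcaccc
  | baacaca => bacaca => bcaca => bcbb => bb
  | cbccab => ccab => ccb => c

ab->b; aca->bb; ba->b; cb->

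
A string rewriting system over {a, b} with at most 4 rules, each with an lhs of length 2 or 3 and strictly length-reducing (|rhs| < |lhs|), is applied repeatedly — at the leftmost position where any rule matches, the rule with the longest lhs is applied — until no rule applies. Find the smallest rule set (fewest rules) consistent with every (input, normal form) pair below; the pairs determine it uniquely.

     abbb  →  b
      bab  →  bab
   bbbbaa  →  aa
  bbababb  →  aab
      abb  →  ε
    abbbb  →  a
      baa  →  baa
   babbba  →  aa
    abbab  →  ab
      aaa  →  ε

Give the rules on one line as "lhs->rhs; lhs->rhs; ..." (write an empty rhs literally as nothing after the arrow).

aaa->; abb->; bb->a

  | abbb => b
  | bab
  | bbbbaa => abbaa => aa
  | bbababb => aababb => aab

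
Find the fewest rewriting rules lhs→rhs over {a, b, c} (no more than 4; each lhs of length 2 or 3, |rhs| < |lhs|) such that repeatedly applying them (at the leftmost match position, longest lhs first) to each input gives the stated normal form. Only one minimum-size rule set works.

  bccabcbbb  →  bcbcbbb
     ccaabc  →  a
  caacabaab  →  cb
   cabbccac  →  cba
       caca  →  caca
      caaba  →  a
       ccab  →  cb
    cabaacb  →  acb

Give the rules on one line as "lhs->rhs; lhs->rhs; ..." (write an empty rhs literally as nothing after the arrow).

  | bccabcbbb => baabcbbb => bcbcbbb
  | ccaabc => aaabc => cabc => cc => a
  | caacabaab => cccabaab => acabaab => acaab => accb => aab => cb
  | cabbccac => cbccac => cbaac => cbcc => cba

aa->c; ab->; cc->a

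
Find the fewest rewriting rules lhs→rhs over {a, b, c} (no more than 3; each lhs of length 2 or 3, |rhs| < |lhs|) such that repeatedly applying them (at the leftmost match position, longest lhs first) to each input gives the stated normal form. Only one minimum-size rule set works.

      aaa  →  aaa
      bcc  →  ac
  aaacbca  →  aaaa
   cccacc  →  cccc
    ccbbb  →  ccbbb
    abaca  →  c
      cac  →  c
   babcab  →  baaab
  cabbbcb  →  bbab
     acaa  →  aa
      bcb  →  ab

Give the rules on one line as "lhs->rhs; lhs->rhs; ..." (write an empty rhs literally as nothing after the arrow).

aba->c; bc->a; ca->

  | aaa
  | bcc => ac
  | aaacbca => aaacaa => aaaa
  | cccacc => cccc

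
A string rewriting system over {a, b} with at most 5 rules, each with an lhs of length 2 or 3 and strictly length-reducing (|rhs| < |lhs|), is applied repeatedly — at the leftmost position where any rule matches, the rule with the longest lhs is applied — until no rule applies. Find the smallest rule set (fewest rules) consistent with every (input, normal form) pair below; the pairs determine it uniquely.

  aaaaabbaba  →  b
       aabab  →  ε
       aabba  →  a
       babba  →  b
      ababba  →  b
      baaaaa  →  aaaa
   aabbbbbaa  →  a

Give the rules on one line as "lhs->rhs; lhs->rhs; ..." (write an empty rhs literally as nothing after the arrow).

  | aaaaabbaba => aaaabbaba => aaabbaba => aabbaba => abbaba => bbaba => aba => ba => b
  | aabab => abab => bab => bb => ε
  | aabba => abba => bba => a
  | babba => bbba => ba => b

ab->b; ba->b; baa->a; bb->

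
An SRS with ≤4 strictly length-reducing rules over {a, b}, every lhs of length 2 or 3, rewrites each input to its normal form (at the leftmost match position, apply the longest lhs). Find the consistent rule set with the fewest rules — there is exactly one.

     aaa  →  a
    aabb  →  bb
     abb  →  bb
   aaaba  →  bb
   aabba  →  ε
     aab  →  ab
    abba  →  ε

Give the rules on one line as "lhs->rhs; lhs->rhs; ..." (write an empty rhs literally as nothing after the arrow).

  | aaa => aa => a
  | aabb => abb => bb
  | abb => bb
  | aaaba => aaba => aba => bb

aa->a; aba->bb; abb->bb; bba->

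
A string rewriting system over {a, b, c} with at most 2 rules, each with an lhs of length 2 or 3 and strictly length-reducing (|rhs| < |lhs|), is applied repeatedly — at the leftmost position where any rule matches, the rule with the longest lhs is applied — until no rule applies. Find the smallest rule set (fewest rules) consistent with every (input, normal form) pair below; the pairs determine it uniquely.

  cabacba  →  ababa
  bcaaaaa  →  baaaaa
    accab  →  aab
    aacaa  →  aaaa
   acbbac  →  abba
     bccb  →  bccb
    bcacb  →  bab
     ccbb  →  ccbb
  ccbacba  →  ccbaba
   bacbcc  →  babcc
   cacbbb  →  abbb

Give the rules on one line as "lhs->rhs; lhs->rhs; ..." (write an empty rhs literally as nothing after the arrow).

ac->a; ca->a

  | cabacba => abacba => ababa
  | bcaaaaa => baaaaa
  | accab => acab => aab
  | aacaa => aaaa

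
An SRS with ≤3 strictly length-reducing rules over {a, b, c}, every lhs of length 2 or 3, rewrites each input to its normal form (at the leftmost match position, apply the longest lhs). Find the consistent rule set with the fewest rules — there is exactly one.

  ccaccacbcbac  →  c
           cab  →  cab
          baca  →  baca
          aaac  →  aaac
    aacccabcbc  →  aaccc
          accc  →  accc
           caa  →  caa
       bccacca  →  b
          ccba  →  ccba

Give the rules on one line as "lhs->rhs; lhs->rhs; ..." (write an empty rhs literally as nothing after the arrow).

bcb->c; cca->

  | ccaccacbcbac => ccacbcbac => cbcbac => ccac => c
  | cab
  | baca
  | aaac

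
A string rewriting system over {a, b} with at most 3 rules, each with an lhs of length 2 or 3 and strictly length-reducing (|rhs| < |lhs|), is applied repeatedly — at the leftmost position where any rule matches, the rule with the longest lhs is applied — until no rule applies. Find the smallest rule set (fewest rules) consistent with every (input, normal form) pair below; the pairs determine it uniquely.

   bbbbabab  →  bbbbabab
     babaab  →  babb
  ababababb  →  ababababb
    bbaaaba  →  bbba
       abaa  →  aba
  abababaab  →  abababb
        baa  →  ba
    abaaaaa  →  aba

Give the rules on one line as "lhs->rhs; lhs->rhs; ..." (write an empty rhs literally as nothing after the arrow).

aa->a; aab->b

  | bbbbabab
  | babaab => babb
  | ababababb
  | bbaaaba => bbaaba => bbba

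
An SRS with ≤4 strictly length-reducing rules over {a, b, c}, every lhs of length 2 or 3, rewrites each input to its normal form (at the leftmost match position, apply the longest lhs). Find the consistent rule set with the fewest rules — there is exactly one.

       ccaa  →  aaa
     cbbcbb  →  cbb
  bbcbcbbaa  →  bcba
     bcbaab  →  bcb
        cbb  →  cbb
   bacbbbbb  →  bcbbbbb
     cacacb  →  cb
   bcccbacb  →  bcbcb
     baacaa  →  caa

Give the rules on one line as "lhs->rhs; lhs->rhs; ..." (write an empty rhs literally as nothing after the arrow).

ac->c; baa->cc; bbc->; cc->a

  | ccaa => aaa
  | cbbcbb => cbb
  | bbcbcbbaa => bcbbaa => bcbcc => bcba
  | bcbaab => bcccb => bacb => bcb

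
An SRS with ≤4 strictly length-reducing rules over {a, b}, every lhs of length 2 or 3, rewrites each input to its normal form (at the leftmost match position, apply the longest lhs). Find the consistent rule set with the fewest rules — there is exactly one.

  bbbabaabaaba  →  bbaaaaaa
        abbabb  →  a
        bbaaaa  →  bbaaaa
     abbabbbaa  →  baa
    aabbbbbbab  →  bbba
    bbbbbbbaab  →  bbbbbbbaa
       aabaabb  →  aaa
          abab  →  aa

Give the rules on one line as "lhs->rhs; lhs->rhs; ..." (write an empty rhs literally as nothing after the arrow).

ab->a; abb->b; bab->a

  | bbbabaabaaba => bbaaabaaba => bbaaaaaba => bbaaaaaa
  | abbabb => babb => ab => a
  | bbaaaa
  | abbabbbaa => babbbaa => abbaa => baa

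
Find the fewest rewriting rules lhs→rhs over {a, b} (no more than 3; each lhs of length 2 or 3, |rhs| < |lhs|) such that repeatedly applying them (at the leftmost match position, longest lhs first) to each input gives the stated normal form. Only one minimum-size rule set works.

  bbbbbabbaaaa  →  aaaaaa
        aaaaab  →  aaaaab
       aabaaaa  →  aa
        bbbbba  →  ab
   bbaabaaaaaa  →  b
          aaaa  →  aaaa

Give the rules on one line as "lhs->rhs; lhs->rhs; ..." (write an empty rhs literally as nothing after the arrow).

ba->; baa->ba; bbb->a

  | bbbbbabbaaaa => abbabbaaaa => abbbaaaa => aaaaaa
  | aaaaab
  | aabaaaa => aabaaa => aabaa => aaba => aa
  | bbbbba => abba => ab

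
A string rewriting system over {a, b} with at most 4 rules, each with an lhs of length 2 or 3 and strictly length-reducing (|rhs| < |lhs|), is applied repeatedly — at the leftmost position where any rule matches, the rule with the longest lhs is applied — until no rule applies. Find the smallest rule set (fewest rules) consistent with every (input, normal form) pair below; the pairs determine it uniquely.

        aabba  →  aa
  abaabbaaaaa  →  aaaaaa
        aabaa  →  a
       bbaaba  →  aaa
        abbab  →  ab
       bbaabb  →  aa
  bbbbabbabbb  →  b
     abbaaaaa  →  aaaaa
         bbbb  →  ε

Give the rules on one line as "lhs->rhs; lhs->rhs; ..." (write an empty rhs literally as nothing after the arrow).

abb->; ba->; baa->bb; bb->a

  | aabba => aa
  | abaabbaaaaa => abbbbaaaaa => bbaaaaa => aaaaaa
  | aabaa => aabb => a
  | bbaaba => aaaba => aaa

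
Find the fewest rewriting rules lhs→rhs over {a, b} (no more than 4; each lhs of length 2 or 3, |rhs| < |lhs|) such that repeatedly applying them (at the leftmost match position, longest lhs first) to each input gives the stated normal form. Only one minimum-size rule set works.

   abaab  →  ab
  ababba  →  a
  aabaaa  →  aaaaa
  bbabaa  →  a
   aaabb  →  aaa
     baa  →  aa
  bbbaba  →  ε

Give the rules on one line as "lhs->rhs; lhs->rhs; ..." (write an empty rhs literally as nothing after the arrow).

aab->aa; aba->; ba->a

  | abaab => ab
  | ababba => bba => ba => a
  | aabaaa => aaaaa
  | bbabaa => babaa => abaa => a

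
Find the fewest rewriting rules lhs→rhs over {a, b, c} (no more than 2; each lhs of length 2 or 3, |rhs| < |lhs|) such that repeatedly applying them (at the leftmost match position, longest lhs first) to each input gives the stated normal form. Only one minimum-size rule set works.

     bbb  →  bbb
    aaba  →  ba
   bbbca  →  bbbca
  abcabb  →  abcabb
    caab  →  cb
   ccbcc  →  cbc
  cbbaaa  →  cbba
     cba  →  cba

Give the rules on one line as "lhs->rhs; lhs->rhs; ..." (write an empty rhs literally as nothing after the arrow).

  | bbb
  | aaba => ba
  | bbbca
  | abcabb

aa->; cc->c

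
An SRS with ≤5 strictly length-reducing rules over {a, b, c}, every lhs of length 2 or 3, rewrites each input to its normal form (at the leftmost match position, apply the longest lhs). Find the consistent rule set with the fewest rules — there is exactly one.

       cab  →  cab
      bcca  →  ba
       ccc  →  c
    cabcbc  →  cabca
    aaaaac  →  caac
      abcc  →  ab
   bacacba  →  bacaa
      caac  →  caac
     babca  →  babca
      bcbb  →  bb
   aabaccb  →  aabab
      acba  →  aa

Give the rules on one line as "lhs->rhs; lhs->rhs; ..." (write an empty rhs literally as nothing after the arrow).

aaa->c; cb->; cbc->ca; cc->

  | cab
  | bcca => ba
  | ccc => c
  | cabcbc => cabca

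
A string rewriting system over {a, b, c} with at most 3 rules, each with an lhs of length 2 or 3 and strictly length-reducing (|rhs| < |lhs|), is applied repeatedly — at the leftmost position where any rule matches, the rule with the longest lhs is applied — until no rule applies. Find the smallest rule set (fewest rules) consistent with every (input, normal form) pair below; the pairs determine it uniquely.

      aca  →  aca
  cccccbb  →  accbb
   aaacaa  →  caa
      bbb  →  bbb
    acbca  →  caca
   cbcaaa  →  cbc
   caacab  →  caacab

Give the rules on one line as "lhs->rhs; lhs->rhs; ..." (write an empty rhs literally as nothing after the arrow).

aaa->; acb->ca; ccc->a

  | aca
  | cccccbb => accbb
  | aaacaa => caa
  | bbb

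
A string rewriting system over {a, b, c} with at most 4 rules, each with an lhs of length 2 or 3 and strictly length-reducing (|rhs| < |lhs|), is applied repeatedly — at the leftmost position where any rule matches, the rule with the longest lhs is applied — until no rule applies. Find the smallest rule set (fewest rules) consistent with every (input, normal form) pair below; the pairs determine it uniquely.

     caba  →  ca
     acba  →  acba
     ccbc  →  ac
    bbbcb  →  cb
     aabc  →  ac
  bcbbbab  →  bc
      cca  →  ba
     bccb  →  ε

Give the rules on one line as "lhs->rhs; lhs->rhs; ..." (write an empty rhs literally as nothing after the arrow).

  | caba => ca
  | acba
  | ccbc => bbc => ac
  | bbbcb => abcb => cb

ab->; bb->a; cc->b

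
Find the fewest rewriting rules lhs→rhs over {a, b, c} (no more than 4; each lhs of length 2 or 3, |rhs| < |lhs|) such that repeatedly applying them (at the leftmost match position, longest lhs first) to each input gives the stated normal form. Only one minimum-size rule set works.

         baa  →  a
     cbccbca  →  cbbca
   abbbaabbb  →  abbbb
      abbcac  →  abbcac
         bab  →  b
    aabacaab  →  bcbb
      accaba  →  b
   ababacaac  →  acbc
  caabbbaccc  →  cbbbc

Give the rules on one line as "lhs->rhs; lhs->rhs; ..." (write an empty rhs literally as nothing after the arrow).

aa->b; ba->; cc->

  | baa => a
  | cbccbca => cbbca
  | abbbaabbb => abbabbb => abbbb
  | abbcac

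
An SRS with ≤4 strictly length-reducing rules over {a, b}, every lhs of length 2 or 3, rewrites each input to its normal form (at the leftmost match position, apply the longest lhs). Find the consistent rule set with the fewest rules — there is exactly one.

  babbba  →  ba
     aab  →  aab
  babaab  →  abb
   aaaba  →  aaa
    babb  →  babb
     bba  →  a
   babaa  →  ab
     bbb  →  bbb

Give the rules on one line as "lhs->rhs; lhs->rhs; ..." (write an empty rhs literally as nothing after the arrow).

  | babbba => baba => ba
  | aab
  | babaab => baab => abb
  | aaaba => aaa

aba->a; baa->ab; bba->a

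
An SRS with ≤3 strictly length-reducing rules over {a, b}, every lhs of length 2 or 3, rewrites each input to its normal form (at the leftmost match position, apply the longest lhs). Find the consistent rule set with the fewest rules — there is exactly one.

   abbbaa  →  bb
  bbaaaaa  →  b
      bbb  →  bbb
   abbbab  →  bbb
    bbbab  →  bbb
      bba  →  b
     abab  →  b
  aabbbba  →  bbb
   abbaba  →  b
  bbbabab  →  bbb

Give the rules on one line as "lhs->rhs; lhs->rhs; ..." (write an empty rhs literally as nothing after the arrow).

ab->b; ba->; baa->ba

  | abbbaa => bbbaa => bbba => bb
  | bbaaaaa => bbaaaa => bbaaa => bbaa => bba => b
  | bbb
  | abbbab => bbbab => bbb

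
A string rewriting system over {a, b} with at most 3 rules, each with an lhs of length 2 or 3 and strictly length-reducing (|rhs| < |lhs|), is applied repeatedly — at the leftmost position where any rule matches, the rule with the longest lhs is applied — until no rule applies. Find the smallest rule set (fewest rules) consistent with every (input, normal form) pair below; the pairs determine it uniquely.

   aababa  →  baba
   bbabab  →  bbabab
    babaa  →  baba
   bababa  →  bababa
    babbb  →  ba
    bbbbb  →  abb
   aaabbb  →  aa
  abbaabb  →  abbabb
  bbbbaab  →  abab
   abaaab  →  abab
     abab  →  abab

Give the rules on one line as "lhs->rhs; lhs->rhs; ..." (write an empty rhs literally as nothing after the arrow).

aab->b; baa->ba; bbb->a

  | aababa => baba
  | bbabab
  | babaa => baba
  | bababa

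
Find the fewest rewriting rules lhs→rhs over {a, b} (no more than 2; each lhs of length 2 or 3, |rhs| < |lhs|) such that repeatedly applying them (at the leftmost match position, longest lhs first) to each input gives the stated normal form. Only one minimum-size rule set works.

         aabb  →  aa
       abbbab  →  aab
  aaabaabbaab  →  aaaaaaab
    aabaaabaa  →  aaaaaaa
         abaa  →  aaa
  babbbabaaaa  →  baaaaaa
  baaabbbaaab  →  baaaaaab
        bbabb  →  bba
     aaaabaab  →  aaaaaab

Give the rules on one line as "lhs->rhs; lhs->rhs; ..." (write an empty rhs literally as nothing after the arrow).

  | aabb => aa
  | abbbab => abab => aab
  | aaabaabbaab => aaaaabbaab => aaaaaaab
  | aabaaabaa => aaaaabaa => aaaaaaa

aba->aa; abb->a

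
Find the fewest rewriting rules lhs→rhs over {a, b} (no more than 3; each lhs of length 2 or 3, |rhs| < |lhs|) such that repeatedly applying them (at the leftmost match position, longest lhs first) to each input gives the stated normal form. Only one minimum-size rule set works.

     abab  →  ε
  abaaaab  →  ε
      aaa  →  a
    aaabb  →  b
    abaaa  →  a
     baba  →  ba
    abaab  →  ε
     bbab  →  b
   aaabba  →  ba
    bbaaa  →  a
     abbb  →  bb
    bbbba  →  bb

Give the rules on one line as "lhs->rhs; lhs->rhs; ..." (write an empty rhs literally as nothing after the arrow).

  | abab => ab => ε
  | abaaaab => aaaab => aaab => aab => ab => ε
  | aaa => aa => a
  | aaabb => aabb => abb => b

aa->a; ab->; bba->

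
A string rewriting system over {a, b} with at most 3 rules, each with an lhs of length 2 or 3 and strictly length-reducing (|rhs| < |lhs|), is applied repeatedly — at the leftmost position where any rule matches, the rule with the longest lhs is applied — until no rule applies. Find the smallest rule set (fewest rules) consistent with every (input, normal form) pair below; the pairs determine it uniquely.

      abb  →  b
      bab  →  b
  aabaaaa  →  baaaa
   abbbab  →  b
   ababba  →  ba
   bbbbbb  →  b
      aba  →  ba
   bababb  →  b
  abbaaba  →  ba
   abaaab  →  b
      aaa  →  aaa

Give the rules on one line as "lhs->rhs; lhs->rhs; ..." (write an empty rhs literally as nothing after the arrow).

  | abb => bb => b
  | bab => bb => b
  | aabaaaa => abaaaa => baaaa
  | abbbab => bbbab => bbab => bab => bb => b

ab->b; bb->b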